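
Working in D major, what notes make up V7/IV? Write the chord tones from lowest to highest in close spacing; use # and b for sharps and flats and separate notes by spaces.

D F# A C

The slash means an applied dominant: we want the dominant of IV. In D major, IV is G major, and its dominant is built on D.
Building a dominant seventh chord on D gives D-F#-A-C.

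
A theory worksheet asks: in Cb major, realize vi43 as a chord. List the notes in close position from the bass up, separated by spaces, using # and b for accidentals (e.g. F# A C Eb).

Eb Gb Ab Cb

In Cb major, the submediant is Ab, and the diatonic chord built there is a minor seventh chord.
Stacking thirds from Ab gives Ab-Cb-Eb-Gb.
The figured bass 43 indicates second inversion, placing the fifth (Eb) in the bass: Eb-Gb-Ab-Cb.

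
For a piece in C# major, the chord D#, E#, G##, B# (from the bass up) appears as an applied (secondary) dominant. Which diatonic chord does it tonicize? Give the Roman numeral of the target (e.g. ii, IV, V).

The chord is a dominant seventh chord on E#.
A dominant resolves down a perfect fifth: E# → A#. In C# major, A# is scale degree 6, i.e. vi.

vi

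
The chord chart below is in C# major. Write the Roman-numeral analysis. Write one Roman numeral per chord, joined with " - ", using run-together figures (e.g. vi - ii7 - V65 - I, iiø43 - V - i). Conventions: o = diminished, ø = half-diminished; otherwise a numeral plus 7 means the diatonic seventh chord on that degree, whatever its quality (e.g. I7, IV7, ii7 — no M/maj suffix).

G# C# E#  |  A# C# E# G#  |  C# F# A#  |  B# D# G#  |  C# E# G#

G#-C#-E#: root C# is the tonic; major triad there is I64.
A#-C#-E#-G#: root A# is the submediant; minor seventh chord there is vi7.
C#-F#-A#: major triad on F# = scale degree 4 → IV64.
B#-D#-G#: major triad on G# = scale degree 5 → V6.
C#-E#-G# has root C#, degree 1 in C# major, so I.

I64 - vi7 - IV64 - V6 - I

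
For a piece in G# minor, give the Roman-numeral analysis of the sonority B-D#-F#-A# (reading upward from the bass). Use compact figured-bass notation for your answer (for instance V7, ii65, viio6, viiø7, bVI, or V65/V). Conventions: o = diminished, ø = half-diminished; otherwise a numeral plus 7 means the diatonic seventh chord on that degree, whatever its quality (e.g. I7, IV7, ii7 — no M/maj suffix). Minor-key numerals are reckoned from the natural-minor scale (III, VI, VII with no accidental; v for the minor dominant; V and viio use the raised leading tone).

The pitches B-D#-F#-A# form a major seventh chord rooted on B.
In G# minor, B is the mediant; the diatonic major seventh chord there is III7.

III7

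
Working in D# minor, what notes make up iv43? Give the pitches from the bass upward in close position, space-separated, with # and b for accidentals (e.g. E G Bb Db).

D# F# G# B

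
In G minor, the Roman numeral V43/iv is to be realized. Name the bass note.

The applied chord V43/iv is rooted on G: G-B-D-F.
The figure 43 means second inversion — the fifth is in the bass.

D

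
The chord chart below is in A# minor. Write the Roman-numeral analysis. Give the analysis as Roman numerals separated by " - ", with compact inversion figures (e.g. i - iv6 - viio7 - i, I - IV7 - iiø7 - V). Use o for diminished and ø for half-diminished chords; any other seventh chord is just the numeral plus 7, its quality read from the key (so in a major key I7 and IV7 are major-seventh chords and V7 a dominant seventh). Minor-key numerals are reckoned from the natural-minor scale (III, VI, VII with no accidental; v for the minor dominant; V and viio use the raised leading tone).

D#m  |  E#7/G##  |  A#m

iv - V65 - i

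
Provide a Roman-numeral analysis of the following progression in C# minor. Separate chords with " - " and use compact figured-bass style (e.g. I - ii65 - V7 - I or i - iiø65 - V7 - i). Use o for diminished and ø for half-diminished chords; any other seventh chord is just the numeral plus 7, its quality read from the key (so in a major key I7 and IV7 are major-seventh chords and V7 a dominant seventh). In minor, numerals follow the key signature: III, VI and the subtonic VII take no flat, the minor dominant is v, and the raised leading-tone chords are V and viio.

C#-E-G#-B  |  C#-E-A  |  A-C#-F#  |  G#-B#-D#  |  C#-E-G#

i7 - VI6 - iv6 - V - i

C#-E-G#-B has root C#, degree 1 in C# minor, so i7.
C#-E-A: root A is the submediant; major triad there is VI6.
A-C#-F#: root F# is the subdominant; minor triad there is iv6.
G#-B#-D# has root G#, degree 5 in C# minor, so V.
C#-E-G# has root C#, degree 1 in C# minor, so i.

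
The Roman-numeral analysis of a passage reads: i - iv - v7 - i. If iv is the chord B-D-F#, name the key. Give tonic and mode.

The chord Bm is a minor triad rooted on B; its label is iv.
Counting down 3 scale steps from B places the tonic on F#; a minor triad on degree 4 is diatonic only in minor.

F# minor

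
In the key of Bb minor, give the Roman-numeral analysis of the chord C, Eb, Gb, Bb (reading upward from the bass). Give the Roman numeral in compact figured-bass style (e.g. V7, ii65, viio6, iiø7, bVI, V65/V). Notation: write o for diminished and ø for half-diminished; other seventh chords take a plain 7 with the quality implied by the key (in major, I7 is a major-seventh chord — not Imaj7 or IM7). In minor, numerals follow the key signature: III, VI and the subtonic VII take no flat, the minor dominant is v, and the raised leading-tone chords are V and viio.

iiø7

The pitches C-Eb-Gb-Bb form a half-diminished seventh chord rooted on C.
In Bb minor, C is the supertonic; the diatonic half-diminished seventh chord there is iiø7.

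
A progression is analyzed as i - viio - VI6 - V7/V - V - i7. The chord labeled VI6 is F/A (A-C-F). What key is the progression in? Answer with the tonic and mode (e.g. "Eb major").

A minor

VI6 is given as A-C-F — a major triad with root F.
Counting down 5 scale steps from F places the tonic on A; a major triad on degree 6 is diatonic only in minor.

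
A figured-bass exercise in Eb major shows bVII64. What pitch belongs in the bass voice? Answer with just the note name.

bVII in Eb major has root Db; the chord is Db-F-Ab.
The figure 64 means second inversion — the fifth is in the bass.

Ab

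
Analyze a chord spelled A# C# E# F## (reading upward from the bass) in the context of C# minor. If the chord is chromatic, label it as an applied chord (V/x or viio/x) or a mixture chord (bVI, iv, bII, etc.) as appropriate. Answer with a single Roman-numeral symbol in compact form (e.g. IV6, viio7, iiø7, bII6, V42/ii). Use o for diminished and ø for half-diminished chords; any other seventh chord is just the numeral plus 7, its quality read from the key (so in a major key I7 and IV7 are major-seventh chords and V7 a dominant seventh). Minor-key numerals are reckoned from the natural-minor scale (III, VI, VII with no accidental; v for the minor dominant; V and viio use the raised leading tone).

viiø65/V

Stacked in thirds the chord is F##-A#-C#-E#: a half-diminished seventh chord on F##.
F## sits a half step below G# (V in C# minor); a diminished chord there is the applied leading-tone chord of V.
With A# in the bass the chord is in first inversion, so the figured bass is 65.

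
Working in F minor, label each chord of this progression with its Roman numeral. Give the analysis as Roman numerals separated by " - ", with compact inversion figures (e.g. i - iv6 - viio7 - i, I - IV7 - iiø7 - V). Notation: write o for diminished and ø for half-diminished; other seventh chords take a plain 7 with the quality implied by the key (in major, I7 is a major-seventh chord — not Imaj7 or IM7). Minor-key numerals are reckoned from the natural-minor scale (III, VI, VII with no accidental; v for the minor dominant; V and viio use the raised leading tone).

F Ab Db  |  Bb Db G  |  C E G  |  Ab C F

F-Ab-Db has root Db, degree 6 in F minor, so VI6.
Bb-Db-G: root G is the supertonic; diminished triad there is iio6.
C-E-G: root C is the dominant; major triad there is V.
Ab-C-F: root F is the tonic; minor triad there is i6.

VI6 - iio6 - V - i6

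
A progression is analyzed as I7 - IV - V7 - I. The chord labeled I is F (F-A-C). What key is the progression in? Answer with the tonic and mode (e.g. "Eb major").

F major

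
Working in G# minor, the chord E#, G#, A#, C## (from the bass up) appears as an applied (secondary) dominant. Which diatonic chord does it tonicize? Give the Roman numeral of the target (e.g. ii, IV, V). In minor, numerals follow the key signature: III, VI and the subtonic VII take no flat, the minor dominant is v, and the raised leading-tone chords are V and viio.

V

The chord is a dominant seventh chord on A#.
A dominant resolves down a perfect fifth: A# → D#. In G# minor, D# is scale degree 5, i.e. V.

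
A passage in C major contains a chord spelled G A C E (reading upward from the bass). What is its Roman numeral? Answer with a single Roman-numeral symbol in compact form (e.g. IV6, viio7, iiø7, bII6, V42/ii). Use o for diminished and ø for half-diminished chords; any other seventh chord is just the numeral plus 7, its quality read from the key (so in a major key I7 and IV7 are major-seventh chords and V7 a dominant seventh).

vi42

The pitches A-C-E-G form a minor seventh chord rooted on A.
In C major, A is the submediant; the diatonic minor seventh chord there is vi7.
With G in the bass the chord is in third inversion, so the figured bass is 42.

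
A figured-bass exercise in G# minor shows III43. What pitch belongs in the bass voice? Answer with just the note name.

F#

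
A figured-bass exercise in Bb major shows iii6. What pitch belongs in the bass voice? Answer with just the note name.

F

iii in Bb major has root D; the chord is D-F-A.
The figure 6 means first inversion — the third is in the bass.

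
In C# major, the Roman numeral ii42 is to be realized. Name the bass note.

ii in C# major has root D#; the chord is D#-F#-A#-C#.
The figure 42 means third inversion — the seventh is in the bass.

C#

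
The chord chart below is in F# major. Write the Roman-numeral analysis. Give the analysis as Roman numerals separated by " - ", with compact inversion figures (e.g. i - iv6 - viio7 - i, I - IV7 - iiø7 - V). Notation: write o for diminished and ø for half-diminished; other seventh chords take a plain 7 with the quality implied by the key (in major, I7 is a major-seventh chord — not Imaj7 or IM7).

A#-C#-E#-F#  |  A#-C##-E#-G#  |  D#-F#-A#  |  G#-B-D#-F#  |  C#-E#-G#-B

I65 - V7/vi - vi - ii7 - V7

A#-C#-E#-F# has root F#, degree 1 in F# major, so I65.
A#-C##-E#-G#: a dominant seventh chord on A#, the applied dominant of vi → V7/vi.
D#-F#-A#: root D# is the submediant; minor triad there is vi.
G#-B-D#-F#: minor seventh chord on G# = scale degree 2 → ii7.
C#-E#-G#-B: dominant seventh chord on C# = scale degree 5 → V7.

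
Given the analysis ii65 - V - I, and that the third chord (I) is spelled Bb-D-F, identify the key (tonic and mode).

Bb major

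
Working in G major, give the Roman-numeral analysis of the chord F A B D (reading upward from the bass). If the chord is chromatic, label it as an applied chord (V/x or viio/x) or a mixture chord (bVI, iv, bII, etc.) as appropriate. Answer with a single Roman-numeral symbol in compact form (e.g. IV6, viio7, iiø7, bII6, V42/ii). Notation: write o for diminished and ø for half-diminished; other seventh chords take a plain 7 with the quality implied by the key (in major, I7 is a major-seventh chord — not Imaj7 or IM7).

viiø43/IV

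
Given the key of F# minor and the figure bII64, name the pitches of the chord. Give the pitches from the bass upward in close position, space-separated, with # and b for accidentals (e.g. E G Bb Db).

D G B

Scale degree 2 in F# minor is G#; lowering it a half step gives G. bII64 is the Neapolitan chord — a major triad on the lowered second degree.
So the chord is G-B-D.
The figured bass 64 indicates second inversion, placing the fifth (D) in the bass: D-G-B.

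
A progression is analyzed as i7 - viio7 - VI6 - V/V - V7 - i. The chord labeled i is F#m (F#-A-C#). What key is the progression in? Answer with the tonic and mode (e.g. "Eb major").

The anchor chord is a minor triad on F#, labeled i.
If F# is scale degree 1 and the mode makes that degree carry a minor triad, the tonic is F# and the mode is minor.

F# minor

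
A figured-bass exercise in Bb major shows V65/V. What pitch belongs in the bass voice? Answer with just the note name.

E

The applied chord V65/V is rooted on C: C-E-G-Bb.
The figure 65 means first inversion — the third is in the bass.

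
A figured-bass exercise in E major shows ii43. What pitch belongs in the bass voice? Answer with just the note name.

ii in E major has root F#; the chord is F#-A-C#-E.
The figure 43 means second inversion — the fifth is in the bass.

C#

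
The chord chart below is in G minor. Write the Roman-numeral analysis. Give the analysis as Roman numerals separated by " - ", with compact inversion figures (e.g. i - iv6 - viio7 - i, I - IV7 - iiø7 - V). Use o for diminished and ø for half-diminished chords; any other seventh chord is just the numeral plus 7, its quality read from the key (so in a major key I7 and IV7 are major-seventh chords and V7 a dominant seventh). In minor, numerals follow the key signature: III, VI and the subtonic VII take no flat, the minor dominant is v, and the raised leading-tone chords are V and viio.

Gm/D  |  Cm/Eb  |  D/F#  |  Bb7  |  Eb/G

i64 - iv6 - V6 - V7/VI - VI6

Gm/D: root G is the tonic; minor triad there is i64.
Cm/Eb has root C, degree 4 in G minor, so iv6.
D/F# has root D, degree 5 in G minor, so V6.
Bb7: chromatic; Bb is V of VI, so V7/VI.
Eb/G: root Eb is the submediant; major triad there is VI6.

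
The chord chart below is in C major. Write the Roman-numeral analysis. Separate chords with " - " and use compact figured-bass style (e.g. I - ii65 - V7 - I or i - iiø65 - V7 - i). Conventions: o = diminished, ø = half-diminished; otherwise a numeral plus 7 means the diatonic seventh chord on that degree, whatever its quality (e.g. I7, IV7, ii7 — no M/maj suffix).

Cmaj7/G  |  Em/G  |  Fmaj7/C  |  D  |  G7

I43 - iii6 - IV43 - V/V - V7

Cmaj7/G: major seventh chord on C = scale degree 1 → I43.
Em/G: root E is the mediant; minor triad there is iii6.
Fmaj7/C has root F, degree 4 in C major, so IV43.
D is the secondary dominant of V (major triad on D): V/V.
G7: dominant seventh chord on G = scale degree 5 → V7.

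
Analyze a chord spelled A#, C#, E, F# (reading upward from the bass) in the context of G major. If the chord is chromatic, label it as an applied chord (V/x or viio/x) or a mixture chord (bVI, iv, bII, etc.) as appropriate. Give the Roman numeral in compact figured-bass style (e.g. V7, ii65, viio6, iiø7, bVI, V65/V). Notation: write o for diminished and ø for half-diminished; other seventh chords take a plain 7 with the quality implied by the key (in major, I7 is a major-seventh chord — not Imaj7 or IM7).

V65/iii

Stacked in thirds the chord is F#-A#-C#-E: a dominant seventh chord on F#.
F# is not a diatonic chord root with this quality in G major, but it lies a perfect fifth above B (iii), so the chord functions as an applied dominant of iii.
With A# in the bass the chord is in first inversion, so the figured bass is 65.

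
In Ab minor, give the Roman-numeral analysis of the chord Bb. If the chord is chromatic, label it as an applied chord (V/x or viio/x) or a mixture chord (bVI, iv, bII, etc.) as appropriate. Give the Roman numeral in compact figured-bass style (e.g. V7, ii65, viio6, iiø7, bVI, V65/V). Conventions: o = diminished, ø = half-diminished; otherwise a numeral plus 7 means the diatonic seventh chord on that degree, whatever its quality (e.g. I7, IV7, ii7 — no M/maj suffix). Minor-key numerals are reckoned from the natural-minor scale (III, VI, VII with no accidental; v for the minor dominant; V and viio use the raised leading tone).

V/V

Stacked in thirds the chord is Bb-D-F: a major triad on Bb.
Bb is not a diatonic chord root with this quality in Ab minor, but it lies a perfect fifth above Eb (V), so the chord functions as an applied dominant of V.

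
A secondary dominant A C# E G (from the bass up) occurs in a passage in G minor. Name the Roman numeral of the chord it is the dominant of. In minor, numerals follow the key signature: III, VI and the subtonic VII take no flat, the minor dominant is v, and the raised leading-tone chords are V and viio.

V

The chord is a dominant seventh chord on A.
A dominant resolves down a perfect fifth: A → D. In G minor, D is scale degree 5, i.e. V.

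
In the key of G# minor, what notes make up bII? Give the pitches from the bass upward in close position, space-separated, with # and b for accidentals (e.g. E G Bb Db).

A C# E

Scale degree 2 in G# minor is A#; lowering it a half step gives A. bII is the Neapolitan chord — a major triad on the lowered second degree.
So the chord is A-C#-E.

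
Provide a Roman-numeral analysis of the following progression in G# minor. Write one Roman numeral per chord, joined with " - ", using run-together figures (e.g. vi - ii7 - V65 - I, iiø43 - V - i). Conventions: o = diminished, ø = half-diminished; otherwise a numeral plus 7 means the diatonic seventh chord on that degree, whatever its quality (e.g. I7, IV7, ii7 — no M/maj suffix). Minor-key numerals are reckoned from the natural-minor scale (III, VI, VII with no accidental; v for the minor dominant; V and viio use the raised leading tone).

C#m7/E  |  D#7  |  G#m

iv65 - V7 - i

C#m7/E: minor seventh chord on C# = scale degree 4 → iv65.
D#7 has root D#, degree 5 in G# minor, so V7.
G#m: minor triad on G# = scale degree 1 → i.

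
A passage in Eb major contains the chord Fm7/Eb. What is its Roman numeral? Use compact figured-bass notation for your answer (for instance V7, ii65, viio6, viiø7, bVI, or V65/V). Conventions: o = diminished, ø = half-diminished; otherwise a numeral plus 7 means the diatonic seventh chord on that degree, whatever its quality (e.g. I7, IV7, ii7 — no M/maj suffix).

ii42

The pitches F-Ab-C-Eb form a minor seventh chord rooted on F.
In Eb major, F is the supertonic; the diatonic minor seventh chord there is ii7.
With Eb in the bass the chord is in third inversion, so the figured bass is 42.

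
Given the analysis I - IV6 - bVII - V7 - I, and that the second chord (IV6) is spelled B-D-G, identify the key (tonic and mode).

IV6 is given as B-D-G — a major triad with root G.
If G is scale degree 4 and the mode makes that degree carry a major triad, the tonic is D and the mode is major.

D major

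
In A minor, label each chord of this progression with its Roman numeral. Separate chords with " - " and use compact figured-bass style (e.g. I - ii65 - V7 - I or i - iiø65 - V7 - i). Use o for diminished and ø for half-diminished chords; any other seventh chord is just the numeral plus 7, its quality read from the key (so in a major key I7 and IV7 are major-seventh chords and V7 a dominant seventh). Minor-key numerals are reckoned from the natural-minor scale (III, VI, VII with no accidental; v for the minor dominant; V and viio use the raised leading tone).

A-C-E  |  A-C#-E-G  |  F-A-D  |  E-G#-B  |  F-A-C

i - V7/iv - iv6 - V - VI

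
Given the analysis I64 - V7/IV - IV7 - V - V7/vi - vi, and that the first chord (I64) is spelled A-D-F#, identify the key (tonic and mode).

The anchor chord is a major triad on D, labeled I64.
If D is scale degree 1 and the mode makes that degree carry a major triad, the tonic is D and the mode is major.

D major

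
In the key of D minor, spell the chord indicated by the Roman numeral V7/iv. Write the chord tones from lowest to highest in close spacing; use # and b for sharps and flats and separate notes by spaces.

V7/iv is a secondary dominant — the dominant seventh of iv. iv in D minor is G, so the applied chord's root is D, a perfect fifth above.
Building a dominant seventh chord on D gives D-F#-A-C.

D F# A C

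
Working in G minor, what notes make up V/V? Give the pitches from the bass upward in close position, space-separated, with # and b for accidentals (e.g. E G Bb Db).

V/V is a secondary dominant — the dominant triad of V. V in G minor is D, so the applied chord's root is A, a perfect fifth above.
Building a major triad on A gives A-C#-E.

A C# E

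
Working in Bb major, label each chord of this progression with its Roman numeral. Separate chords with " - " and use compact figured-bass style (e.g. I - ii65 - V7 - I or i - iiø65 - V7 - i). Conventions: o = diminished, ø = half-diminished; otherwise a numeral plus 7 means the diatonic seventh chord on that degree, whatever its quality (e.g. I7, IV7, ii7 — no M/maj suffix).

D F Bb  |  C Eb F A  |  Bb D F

I6 - V43 - I

D-F-Bb: root Bb is the tonic; major triad there is I6.
C-Eb-F-A: root F is the dominant; dominant seventh chord there is V43.
Bb-D-F has root Bb, degree 1 in Bb major, so I.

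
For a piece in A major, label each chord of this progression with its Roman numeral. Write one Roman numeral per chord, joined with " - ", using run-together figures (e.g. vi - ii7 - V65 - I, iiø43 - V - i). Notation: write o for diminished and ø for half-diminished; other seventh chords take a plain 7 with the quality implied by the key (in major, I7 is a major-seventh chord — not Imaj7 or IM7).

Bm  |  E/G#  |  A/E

ii - V6 - I64

Bm has root B, degree 2 in A major, so ii.
E/G#: root E is the dominant; major triad there is V6.
A/E: major triad on A = scale degree 1 → I64.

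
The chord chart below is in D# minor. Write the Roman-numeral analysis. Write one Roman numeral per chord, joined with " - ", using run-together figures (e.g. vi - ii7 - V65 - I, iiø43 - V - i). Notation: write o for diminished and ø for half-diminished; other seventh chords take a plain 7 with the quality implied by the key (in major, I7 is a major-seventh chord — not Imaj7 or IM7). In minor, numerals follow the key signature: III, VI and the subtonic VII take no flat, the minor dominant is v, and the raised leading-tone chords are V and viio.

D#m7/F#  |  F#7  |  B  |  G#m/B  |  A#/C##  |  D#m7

i65 - V7/VI - VI - iv6 - V6 - i7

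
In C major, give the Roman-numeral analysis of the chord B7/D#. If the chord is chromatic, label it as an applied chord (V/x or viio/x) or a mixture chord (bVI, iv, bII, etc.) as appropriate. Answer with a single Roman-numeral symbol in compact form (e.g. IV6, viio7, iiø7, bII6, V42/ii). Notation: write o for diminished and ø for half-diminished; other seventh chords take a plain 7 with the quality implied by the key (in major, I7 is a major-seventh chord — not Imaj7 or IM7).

V65/iii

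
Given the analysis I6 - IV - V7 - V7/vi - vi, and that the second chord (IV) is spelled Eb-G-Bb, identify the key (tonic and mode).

The anchor chord is a major triad on Eb, labeled IV.
Counting down 3 scale steps from Eb places the tonic on Bb; a major triad on degree 4 is diatonic only in major.

Bb major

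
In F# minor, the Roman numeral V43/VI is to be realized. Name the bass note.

The applied chord V43/VI is rooted on A: A-C#-E-G.
The figure 43 means second inversion — the fifth is in the bass.

E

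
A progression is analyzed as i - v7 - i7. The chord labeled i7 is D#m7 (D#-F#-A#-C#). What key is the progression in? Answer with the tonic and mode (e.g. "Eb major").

i7 is given as D#-F#-A#-C# — a minor seventh chord with root D#.
If D# is scale degree 1 and the mode makes that degree carry a minor seventh chord, the tonic is D# and the mode is minor.

D# minor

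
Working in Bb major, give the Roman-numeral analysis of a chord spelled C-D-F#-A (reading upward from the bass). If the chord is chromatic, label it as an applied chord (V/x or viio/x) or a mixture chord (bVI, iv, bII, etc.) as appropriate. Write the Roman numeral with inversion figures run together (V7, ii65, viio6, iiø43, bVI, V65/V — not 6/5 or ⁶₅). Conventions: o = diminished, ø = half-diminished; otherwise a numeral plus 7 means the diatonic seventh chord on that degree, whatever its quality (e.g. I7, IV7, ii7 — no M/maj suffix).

V42/vi

Stacked in thirds the chord is D-F#-A-C: a dominant seventh chord on D.
D is not a diatonic chord root with this quality in Bb major, but it lies a perfect fifth above G (vi), so the chord functions as an applied dominant of vi.
With C in the bass the chord is in third inversion, so the figured bass is 42.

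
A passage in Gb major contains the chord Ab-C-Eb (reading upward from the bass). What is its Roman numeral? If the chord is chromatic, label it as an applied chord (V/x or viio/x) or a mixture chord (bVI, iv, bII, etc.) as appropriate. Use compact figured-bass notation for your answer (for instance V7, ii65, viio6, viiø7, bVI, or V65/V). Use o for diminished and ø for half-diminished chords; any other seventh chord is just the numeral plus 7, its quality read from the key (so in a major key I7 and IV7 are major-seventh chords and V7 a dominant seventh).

V/V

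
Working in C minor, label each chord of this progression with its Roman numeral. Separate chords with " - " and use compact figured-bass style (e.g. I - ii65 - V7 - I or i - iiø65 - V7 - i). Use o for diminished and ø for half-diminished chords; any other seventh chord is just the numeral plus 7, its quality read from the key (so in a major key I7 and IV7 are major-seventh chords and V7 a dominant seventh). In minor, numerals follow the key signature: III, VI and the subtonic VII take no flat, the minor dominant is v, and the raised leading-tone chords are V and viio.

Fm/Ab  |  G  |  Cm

Fm/Ab: minor triad on F = scale degree 4 → iv6.
G: root G is the dominant; major triad there is V.
Cm: minor triad on C = scale degree 1 → i.

iv6 - V - i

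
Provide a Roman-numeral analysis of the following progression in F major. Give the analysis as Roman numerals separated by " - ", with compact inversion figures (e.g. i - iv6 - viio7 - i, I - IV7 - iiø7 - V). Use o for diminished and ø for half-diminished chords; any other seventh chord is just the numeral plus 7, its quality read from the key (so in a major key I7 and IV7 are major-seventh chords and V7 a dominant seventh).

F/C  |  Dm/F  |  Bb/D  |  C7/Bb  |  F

I64 - vi6 - IV6 - V42 - I

F/C has root F, degree 1 in F major, so I64.
Dm/F has root D, degree 6 in F major, so vi6.
Bb/D: root Bb is the subdominant; major triad there is IV6.
C7/Bb has root C, degree 5 in F major, so V42.
F: root F is the tonic; major triad there is I.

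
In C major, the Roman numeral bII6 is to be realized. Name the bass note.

F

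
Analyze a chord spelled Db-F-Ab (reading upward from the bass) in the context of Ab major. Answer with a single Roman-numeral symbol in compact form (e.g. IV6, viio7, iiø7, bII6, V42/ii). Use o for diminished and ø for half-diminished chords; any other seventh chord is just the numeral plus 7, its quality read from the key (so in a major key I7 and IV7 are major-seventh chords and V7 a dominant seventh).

IV

Stacked in thirds the chord is Db-F-Ab: a major triad on Db.
In Ab major, Db is the subdominant; the diatonic major triad there is IV.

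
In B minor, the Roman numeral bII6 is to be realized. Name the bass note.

bII in B minor has root C; the chord is C-E-G.
The figure 6 means first inversion — the third is in the bass.

E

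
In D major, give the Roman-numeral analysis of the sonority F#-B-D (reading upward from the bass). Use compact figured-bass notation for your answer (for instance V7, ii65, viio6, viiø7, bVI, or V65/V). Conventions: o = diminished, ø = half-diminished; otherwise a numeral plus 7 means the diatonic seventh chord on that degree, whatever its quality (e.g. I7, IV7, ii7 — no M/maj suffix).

vi64

The pitches B-D-F# form a minor triad rooted on B.
B is scale degree 6 in D major, and a minor triad on that degree is written vi.
With F# in the bass the chord is in second inversion, so the figured bass is 64.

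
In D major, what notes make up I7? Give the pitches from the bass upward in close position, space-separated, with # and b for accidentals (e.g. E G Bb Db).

The numeral's case and figure indicate a major seventh chord. In D major its root, the tonic, is D.
That chord is spelled D-F#-A-C#.

D F# A C#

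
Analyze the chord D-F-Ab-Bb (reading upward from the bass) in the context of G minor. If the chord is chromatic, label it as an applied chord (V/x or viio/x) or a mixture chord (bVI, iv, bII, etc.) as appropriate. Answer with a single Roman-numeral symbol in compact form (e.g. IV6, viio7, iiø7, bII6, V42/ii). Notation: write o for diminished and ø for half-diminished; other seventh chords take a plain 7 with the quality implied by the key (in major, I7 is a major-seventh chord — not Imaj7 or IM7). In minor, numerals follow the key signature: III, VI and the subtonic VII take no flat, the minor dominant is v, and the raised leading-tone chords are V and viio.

V65/VI

Stacked in thirds the chord is Bb-D-F-Ab: a dominant seventh chord on Bb.
Bb is not a diatonic chord root with this quality in G minor, but it lies a perfect fifth above Eb (VI), so the chord functions as an applied dominant of VI.
With D in the bass the chord is in first inversion, so the figured bass is 65.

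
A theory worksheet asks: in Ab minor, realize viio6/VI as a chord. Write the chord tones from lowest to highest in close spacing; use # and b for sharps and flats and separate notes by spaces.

The slash marks an applied leading-tone chord: viio of VI. In Ab minor, VI is Fb, so the leading tone to it is Eb, a half step below.
Building a diminished triad on Eb gives Eb-Gb-Bbb.
The figured bass 6 indicates first inversion, placing the third (Gb) in the bass: Gb-Bbb-Eb.

Gb Bbb Eb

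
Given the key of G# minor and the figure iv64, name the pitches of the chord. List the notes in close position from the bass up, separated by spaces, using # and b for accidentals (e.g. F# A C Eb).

The numeral's case and figure indicate a minor triad. In G# minor its root, the fourth degree, is C#.
Stacking thirds from C# gives C#-E-G#.
With the 64 figure the chord is in second inversion; from the bass G# upward in close position it reads G#-C#-E.

G# C# E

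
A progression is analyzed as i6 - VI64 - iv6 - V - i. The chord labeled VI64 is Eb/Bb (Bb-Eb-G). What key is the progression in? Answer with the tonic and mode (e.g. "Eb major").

VI64 is given as Bb-Eb-G — a major triad with root Eb.
VI64 on Eb implies Eb is the submediant; that puts the tonic at G, and the uppercase numeral fits minor mode.

G minor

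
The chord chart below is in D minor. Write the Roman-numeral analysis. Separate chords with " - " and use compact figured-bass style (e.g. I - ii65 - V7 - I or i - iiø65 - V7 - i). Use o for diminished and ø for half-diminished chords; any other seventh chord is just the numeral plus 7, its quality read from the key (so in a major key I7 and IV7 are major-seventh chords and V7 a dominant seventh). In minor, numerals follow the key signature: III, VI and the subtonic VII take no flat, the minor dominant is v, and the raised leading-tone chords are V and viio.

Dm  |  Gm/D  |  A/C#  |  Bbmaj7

i - iv64 - V6 - VI7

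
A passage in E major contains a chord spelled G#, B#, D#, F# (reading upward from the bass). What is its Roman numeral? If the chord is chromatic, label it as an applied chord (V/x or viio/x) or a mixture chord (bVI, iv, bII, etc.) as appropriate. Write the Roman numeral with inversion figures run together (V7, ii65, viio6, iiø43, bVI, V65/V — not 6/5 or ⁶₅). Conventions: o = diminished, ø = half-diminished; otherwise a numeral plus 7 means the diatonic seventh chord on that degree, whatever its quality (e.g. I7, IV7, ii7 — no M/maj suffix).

The pitches G#-B#-D#-F# form a dominant seventh chord rooted on G#.
G# is not a diatonic chord root with this quality in E major, but it lies a perfect fifth above C# (vi), so the chord functions as an applied dominant of vi.

V7/vi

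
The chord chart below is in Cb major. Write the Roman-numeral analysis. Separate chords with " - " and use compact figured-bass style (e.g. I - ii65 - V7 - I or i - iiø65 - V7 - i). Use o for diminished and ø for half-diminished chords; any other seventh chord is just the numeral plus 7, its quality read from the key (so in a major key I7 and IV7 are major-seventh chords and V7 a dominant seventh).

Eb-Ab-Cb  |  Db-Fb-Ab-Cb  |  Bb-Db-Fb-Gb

vi64 - ii7 - V65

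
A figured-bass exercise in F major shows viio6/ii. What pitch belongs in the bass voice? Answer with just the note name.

A

The applied chord viio6/ii is rooted on F#: F#-A-C.
The figure 6 means first inversion — the third is in the bass.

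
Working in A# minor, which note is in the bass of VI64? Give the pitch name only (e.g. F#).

VI in A# minor has root F#; the chord is F#-A#-C#.
The figure 64 means second inversion — the fifth is in the bass.

C#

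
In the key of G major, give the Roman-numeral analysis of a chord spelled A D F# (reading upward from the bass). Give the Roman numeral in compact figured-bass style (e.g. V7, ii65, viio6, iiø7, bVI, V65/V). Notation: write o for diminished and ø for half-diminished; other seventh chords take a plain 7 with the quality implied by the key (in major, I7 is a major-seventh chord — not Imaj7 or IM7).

V64

Stacked in thirds the chord is D-F#-A: a major triad on D.
D is scale degree 5 in G major, and a major triad on that degree is written V.
With A in the bass the chord is in second inversion, so the figured bass is 64.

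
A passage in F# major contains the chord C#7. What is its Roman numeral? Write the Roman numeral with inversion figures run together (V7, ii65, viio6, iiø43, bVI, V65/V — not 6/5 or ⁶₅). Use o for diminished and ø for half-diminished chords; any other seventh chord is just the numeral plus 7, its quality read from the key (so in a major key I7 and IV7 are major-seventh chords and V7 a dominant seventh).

V7

The pitches C#-E#-G#-B form a dominant seventh chord rooted on C#.
C# is scale degree 5 in F# major, and a dominant seventh chord on that degree is written V7.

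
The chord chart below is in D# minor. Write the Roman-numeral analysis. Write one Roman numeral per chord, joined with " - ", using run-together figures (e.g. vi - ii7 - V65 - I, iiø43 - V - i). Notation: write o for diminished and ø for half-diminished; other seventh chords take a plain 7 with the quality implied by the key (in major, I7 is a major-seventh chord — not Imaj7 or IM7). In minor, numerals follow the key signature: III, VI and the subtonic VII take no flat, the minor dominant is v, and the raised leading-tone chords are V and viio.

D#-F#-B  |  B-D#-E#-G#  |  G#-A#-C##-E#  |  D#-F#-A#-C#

VI6 - iiø43 - V42 - i7

D#-F#-B: root B is the submediant; major triad there is VI6.
B-D#-E#-G# has root E#, degree 2 in D# minor, so iiø43.
G#-A#-C##-E#: dominant seventh chord on A# = scale degree 5 → V42.
D#-F#-A#-C#: minor seventh chord on D# = scale degree 1 → i7.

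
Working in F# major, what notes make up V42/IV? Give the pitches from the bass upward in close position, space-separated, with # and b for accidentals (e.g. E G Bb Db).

The slash means an applied dominant: we want the dominant of IV. In F# major, IV is B major, and its dominant is built on F#.
Building a dominant seventh chord on F# gives F#-A#-C#-E.
With the 42 figure the chord is in third inversion; from the bass E upward in close position it reads E-F#-A#-C#.

E F# A# C#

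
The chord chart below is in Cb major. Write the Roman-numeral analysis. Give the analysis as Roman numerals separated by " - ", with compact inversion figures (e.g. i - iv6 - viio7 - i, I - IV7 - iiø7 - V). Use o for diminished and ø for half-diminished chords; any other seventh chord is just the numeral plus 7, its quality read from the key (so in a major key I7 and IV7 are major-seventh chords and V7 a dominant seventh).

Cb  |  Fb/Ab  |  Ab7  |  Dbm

Cb: root Cb is the tonic; major triad there is I.
Fb/Ab: root Fb is the subdominant; major triad there is IV6.
Ab7: a dominant seventh chord on Ab, the applied dominant of ii → V7/ii.
Dbm: minor triad on Db = scale degree 2 → ii.

I - IV6 - V7/ii - ii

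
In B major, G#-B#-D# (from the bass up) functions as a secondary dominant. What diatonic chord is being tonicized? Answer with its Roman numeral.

The chord is a major triad on G#.
A dominant resolves down a perfect fifth: G# → C#. In B major, C# is scale degree 2, i.e. ii.

ii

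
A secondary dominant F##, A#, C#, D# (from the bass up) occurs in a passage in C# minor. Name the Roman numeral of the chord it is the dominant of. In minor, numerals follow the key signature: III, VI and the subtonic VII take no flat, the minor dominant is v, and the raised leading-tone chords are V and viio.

The chord is a dominant seventh chord on D#.
A dominant resolves down a perfect fifth: D# → G#. In C# minor, G# is scale degree 5, i.e. V.

V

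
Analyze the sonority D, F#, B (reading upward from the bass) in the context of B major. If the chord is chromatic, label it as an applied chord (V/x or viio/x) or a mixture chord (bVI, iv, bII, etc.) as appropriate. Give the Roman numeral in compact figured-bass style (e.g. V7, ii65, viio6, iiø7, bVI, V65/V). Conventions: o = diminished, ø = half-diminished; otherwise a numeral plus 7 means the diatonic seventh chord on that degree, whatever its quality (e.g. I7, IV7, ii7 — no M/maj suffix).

The pitches B-D-F# form a minor triad rooted on B.
B is the first degree of B major. This is the minor tonic, borrowed from the parallel minor.
With D in the bass the chord is in first inversion, so the figured bass is 6.

i6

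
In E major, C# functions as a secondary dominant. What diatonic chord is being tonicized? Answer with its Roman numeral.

ii

The chord is a major triad on C#.
A dominant resolves down a perfect fifth: C# → F#. In E major, F# is scale degree 2, i.e. ii.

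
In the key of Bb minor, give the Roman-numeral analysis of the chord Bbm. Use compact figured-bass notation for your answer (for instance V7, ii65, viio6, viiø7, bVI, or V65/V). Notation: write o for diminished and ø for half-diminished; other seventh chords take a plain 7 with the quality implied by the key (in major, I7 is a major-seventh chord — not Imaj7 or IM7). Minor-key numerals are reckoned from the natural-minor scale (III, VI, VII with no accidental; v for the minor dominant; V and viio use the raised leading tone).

i

Stacked in thirds the chord is Bb-Db-F: a minor triad on Bb.
In Bb minor, Bb is the tonic; the diatonic minor triad there is i.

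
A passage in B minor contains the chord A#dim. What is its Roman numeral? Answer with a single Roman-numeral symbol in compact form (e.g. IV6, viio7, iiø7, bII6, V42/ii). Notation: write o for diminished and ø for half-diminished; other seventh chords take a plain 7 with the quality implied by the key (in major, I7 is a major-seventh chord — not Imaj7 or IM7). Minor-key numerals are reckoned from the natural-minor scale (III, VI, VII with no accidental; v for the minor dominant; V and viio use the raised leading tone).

viio

Stacked in thirds the chord is A#-C#-E: a diminished triad on A#.
A# is scale degree 7 in B minor, and a diminished triad on that degree is written viio.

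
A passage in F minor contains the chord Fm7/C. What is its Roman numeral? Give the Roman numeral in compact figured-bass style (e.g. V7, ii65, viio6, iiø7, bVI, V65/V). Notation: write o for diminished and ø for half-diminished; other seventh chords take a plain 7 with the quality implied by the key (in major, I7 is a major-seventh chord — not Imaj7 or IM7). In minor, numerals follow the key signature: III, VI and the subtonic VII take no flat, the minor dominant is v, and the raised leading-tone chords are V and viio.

The pitches F-Ab-C-Eb form a minor seventh chord rooted on F.
F is scale degree 1 in F minor, and a minor seventh chord on that degree is written i7.
With C in the bass the chord is in second inversion, so the figured bass is 43.

i43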